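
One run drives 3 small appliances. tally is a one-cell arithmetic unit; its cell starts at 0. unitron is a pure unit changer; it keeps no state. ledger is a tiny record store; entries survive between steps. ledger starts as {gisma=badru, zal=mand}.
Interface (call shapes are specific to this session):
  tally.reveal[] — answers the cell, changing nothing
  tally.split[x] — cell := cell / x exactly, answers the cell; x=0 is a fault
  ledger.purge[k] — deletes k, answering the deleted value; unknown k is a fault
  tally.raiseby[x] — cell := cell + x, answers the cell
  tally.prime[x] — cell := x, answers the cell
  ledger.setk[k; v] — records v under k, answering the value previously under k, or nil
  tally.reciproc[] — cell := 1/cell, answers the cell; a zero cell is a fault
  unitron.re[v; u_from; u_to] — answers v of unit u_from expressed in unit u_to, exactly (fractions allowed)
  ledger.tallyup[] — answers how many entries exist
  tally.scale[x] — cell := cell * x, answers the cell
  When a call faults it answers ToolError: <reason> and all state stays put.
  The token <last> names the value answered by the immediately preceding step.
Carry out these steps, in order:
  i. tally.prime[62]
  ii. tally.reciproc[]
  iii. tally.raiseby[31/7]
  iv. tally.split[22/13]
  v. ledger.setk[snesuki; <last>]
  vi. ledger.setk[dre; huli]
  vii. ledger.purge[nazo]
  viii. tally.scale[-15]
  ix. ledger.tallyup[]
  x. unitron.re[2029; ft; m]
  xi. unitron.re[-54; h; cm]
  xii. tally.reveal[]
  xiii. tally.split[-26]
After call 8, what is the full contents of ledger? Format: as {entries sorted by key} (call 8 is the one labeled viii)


>>> tally.prime x='62'
= 62
>>> tally.reciproc
= 1/62
>>> tally.raiseby x='31/7'
= 1929/434
>>> tally.split x='22/13'
= 25077/9548
>>> ledger.setk k='snesuki' v='<last>'
= nil
>>> ledger.setk k='dre' v='huli'
= nil
>>> ledger.purge k='nazo'
= ToolError: no such key nazo
>>> tally.scale x='-15'
= -376155/9548
>>> ledger.tallyup
= 4
>>> unitron.re v='2029' u_from='ft' u_to='m'
= 773049/1250
>>> unitron.re v='-54' u_from='h' u_to='cm'
= ToolError: incompatible units
>>> tally.reveal
= -376155/9548
>>> tally.split x='-26'
= 28935/19096

Answer: {dre=huli, gisma=badru, snesuki=25077/9548, zal=mand}


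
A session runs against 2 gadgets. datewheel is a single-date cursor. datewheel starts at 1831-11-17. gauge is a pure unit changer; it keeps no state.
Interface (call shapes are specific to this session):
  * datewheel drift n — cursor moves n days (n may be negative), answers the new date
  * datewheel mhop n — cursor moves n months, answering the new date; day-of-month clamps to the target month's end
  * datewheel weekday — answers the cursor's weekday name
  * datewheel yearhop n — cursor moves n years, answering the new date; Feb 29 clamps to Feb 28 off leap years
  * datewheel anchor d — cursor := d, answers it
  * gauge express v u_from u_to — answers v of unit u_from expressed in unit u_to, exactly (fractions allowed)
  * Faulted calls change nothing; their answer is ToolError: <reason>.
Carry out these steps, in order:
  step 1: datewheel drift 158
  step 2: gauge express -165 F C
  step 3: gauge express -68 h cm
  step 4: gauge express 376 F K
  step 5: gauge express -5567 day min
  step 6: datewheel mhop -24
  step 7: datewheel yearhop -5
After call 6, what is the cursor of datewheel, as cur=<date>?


Act: datewheel drift[158]
Obs: 1832-04-23
Act: gauge express[-165; F; C]
Obs: -985/9
Act: gauge express[-68; h; cm]
Obs: ToolError: incompatible units
Act: gauge express[376; F; K]
Obs: 83567/180
Act: gauge express[-5567; day; min]
Obs: -8016480
Act: datewheel mhop[-24]
Obs: 1830-04-23
Act: datewheel yearhop[-5]
Obs: 1825-04-23

Answer: cur=1830-04-23


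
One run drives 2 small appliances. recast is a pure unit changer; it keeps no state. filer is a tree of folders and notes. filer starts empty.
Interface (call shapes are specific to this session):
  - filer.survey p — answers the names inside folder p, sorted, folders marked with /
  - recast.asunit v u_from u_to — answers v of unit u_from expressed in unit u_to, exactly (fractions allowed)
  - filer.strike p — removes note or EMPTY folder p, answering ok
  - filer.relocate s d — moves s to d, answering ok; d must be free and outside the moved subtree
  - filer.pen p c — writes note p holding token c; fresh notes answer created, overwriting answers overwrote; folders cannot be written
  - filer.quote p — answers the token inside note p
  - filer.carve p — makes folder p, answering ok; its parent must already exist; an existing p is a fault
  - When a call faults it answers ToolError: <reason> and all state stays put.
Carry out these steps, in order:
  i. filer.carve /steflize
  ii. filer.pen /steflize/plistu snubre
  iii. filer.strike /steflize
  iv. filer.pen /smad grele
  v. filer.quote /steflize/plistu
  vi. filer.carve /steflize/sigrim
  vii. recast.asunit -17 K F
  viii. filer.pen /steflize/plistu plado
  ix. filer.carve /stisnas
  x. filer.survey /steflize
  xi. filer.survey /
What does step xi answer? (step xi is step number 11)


I try carve using p: /steflize, which returns ok.
I run pen using p: /steflize/plistu, c: snubre, and get created.
Calling strike using p: /steflize, yielding ToolError: not empty.
Calling pen using p: /smad, c: grele, yielding created.
I try quote using p: /steflize/plistu, and get snubre.
I use carve using p: /steflize/sigrim, which returns ok.
Invoking asunit using v: -17, u_from: K, u_to: F, which returns -49027/100.
Next I call pen using p: /steflize/plistu, c: plado: overwrote.
Now I run carve using p: /stisnas, and get ok.
I try survey using p: /steflize, and see [plistu, sigrim/].
Then survey using p: /, which returns [smad, steflize/, stisnas/].

Answer: [smad, steflize/, stisnas/]


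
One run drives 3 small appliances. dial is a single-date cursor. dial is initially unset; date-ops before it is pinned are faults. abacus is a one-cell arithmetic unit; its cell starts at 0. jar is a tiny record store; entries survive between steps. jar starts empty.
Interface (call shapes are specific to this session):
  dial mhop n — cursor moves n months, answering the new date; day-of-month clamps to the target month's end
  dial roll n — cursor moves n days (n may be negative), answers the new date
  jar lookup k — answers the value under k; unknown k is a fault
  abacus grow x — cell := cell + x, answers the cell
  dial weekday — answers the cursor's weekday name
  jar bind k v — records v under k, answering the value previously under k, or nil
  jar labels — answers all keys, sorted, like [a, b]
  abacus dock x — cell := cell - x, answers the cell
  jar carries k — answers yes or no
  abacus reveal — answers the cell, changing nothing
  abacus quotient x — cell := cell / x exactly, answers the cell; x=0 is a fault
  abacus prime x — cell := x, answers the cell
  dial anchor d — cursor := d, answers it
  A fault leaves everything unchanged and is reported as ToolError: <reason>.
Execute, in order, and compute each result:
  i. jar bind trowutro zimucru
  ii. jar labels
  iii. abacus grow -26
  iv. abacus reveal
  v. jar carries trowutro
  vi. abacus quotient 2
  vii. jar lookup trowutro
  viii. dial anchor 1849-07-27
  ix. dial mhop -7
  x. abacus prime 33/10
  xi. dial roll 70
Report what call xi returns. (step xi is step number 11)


> jar bind trowutro zimucru
= nil
> jar labels
= [trowutro]
> abacus grow -26
= -26
> abacus reveal
= -26
> jar carries trowutro
= yes
> abacus quotient 2
= -13
> jar lookup trowutro
= zimucru
> dial anchor 1849-07-27
= 1849-07-27
> dial mhop -7
= 1848-12-27
> abacus prime 33/10
= 33/10
> dial roll 70
= 1849-03-07

Answer: 1849-03-07


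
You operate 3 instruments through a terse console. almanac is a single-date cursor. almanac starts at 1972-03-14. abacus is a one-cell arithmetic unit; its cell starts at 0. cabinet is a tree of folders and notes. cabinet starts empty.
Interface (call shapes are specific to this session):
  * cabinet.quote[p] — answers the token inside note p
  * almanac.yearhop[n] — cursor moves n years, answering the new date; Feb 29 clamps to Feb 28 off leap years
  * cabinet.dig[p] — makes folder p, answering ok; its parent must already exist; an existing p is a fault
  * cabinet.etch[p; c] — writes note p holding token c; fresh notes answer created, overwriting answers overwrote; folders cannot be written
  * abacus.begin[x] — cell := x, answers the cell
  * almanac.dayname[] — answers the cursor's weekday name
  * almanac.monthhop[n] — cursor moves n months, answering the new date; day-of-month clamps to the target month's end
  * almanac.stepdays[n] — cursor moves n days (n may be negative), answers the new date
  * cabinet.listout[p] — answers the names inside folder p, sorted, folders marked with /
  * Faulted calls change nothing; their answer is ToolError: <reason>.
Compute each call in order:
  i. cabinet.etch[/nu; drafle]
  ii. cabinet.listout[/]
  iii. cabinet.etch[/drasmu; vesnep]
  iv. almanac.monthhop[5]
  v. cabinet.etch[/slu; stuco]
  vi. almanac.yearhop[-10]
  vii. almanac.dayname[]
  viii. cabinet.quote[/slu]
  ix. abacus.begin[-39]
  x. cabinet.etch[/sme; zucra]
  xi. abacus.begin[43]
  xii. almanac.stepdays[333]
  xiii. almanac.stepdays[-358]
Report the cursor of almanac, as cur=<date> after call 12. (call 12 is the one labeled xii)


Answer: cur=1963-07-13

Derivation:
Do: cabinet.etch[p='/nu'; c='drafle']
See: created
Do: cabinet.listout[p='/']
See: [nu]
Do: cabinet.etch[p='/drasmu'; c='vesnep']
See: created
Do: almanac.monthhop[n='5']
See: 1972-08-14
Do: cabinet.etch[p='/slu'; c='stuco']
See: created
Do: almanac.yearhop[n='-10']
See: 1962-08-14
Do: almanac.dayname[]
See: Tuesday
Do: cabinet.quote[p='/slu']
See: stuco
Do: abacus.begin[x='-39']
See: -39
Do: cabinet.etch[p='/sme'; c='zucra']
See: created
Do: abacus.begin[x='43']
See: 43
Do: almanac.stepdays[n='333']
See: 1963-07-13
Do: almanac.stepdays[n='-358']
See: 1962-07-20


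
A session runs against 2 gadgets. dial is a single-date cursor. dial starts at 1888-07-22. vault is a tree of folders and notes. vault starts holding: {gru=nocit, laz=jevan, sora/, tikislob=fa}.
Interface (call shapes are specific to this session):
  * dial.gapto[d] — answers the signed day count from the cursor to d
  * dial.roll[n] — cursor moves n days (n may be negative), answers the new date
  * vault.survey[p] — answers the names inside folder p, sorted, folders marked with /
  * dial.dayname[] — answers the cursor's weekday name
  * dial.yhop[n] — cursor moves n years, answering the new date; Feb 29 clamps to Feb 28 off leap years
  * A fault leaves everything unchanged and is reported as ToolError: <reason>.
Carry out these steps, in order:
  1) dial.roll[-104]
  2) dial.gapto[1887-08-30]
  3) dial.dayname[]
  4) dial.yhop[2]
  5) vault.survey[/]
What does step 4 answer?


# roll(n→-104) ~> 1888-04-09
# gapto(d→1887-08-30) ~> -223
# dayname() ~> Monday
# yhop(n→2) ~> 1890-04-09
# survey(p→/) ~> [gru, laz, sora/, tikislob]

Answer: 1890-04-09


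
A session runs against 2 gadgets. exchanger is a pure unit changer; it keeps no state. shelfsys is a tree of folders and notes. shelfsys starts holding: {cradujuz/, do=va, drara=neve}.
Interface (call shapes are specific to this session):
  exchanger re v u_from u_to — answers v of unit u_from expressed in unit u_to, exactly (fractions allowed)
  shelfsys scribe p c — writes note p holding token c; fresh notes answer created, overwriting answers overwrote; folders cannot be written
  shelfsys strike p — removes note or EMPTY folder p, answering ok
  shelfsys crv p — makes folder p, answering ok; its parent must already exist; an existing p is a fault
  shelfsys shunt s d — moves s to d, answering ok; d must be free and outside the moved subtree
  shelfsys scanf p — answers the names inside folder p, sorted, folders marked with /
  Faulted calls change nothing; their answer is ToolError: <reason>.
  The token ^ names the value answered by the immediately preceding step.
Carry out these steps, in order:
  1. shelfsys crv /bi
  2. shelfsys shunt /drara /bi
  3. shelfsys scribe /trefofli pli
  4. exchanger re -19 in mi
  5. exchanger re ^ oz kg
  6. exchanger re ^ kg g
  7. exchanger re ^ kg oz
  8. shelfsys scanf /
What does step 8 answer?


Invoking shelfsys crv with p: /bi, which returns ok.
I try shelfsys shunt with s: /drara, d: /bi, — result: ToolError: exists.
Using shelfsys scribe with p: /trefofli, c: pli, and observe created.
I use exchanger re with v: -19, u_from: in, u_to: mi, → -19/63360.
Then exchanger re with v: ^, u_from: oz, u_to: kg, and get -78347773/9216000000000.
Now I run exchanger re with v: ^, u_from: kg, u_to: g, → -78347773/9216000000.
I invoke exchanger re with v: ^, u_from: kg, u_to: oz, → -475/1584.
I use shelfsys scanf with p: /, → [bi/, cradujuz/, do, drara, trefofli].

Answer: [bi/, cradujuz/, do, drara, trefofli]


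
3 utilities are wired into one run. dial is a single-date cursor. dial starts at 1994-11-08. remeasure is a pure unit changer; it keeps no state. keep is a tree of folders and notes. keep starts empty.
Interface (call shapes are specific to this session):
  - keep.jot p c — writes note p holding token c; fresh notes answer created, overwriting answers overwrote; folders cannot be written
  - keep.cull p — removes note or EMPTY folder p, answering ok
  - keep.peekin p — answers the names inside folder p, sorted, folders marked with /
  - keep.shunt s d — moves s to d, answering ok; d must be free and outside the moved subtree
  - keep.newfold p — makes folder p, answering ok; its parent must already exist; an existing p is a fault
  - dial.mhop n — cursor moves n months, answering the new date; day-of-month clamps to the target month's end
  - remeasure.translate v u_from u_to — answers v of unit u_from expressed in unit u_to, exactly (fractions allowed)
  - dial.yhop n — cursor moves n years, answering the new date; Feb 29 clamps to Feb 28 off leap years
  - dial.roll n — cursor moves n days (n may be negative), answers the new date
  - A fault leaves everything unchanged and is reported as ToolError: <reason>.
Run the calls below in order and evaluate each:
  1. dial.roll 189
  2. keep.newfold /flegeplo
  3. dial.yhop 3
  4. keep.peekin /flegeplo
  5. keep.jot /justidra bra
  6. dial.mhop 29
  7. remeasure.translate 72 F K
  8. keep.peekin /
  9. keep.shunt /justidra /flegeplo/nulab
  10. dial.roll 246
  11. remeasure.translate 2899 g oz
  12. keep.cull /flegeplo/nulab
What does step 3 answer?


Answer: 1998-05-16

Derivation:
CALL roll[n='189']
RET  1995-05-16
CALL newfold[p='/flegeplo']
RET  ok
CALL yhop[n='3']
RET  1998-05-16
CALL peekin[p='/flegeplo']
RET  []
CALL jot[p='/justidra'; c='bra']
RET  created
CALL mhop[n='29']
RET  2000-10-16
CALL translate[v='72'; u_from='F'; u_to='K']
RET  53167/180
CALL peekin[p='/']
RET  [flegeplo/, justidra]
CALL shunt[s='/justidra'; d='/flegeplo/nulab']
RET  ok
CALL roll[n='246']
RET  2001-06-19
CALL translate[v='2899'; u_from='g'; u_to='oz']
RET  4638400000/45359237
CALL cull[p='/flegeplo/nulab']
RET  ok


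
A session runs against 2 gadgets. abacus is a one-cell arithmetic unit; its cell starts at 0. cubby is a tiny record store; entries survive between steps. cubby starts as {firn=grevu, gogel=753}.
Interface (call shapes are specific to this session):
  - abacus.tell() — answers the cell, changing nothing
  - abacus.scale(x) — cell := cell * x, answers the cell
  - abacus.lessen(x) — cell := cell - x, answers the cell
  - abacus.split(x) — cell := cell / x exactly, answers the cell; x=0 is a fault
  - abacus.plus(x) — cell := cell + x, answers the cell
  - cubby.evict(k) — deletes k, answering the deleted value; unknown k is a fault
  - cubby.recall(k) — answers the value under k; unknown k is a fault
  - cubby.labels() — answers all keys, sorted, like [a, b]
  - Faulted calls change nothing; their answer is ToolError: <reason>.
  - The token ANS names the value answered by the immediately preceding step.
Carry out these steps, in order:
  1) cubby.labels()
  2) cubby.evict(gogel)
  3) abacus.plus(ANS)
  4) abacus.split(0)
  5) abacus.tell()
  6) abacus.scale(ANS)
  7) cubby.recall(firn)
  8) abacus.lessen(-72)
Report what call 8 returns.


Answer: 567081

Derivation:
// 1. cubby.labels() : [firn, gogel]
// 2. cubby.evict(k→gogel) : 753
// 3. abacus.plus(x→ANS) : 753
// 4. abacus.split(x→0) : ToolError: division by zero
// 5. abacus.tell() : 753
// 6. abacus.scale(x→ANS) : 567009
// 7. cubby.recall(k→firn) : grevu
// 8. abacus.lessen(x→-72) : 567081


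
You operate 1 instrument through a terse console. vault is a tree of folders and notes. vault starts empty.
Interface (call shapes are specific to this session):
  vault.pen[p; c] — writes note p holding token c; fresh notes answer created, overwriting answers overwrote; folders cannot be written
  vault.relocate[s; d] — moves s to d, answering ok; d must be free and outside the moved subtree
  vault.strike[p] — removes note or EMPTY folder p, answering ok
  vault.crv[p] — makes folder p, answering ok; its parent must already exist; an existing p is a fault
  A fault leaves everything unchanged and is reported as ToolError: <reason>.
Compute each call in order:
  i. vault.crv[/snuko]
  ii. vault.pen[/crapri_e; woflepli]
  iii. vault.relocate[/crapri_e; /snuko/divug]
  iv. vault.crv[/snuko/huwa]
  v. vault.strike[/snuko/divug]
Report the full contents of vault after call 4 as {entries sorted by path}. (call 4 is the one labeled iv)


Using vault.crv on p: /snuko, → ok.
Now I run vault.pen on p: /crapri_e, c: woflepli: created.
I use vault.relocate on s: /crapri_e, d: /snuko/divug, which returns ok.
I use vault.crv on p: /snuko/huwa, which returns ok.
I try vault.strike on p: /snuko/divug: ok.

Answer: {snuko/, snuko/divug=woflepli, snuko/huwa/}


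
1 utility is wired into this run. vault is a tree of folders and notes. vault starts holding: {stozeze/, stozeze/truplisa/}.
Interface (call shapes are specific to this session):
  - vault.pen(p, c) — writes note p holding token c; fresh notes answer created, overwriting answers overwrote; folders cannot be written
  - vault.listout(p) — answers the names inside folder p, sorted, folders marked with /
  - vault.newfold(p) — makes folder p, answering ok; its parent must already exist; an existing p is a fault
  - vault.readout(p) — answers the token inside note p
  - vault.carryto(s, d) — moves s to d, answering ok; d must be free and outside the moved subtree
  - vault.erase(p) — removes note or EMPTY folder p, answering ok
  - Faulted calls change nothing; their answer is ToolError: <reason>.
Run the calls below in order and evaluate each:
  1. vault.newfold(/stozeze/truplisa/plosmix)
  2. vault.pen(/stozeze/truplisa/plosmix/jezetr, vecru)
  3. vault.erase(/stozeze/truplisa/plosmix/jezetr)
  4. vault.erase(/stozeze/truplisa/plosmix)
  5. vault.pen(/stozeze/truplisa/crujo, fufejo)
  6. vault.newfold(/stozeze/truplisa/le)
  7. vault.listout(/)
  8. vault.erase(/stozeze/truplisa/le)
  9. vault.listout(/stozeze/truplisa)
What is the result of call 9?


I call vault.newfold(/stozeze/truplisa/plosmix), and see ok.
Next I call vault.pen(/stozeze/truplisa/plosmix/jezetr, vecru), and see created.
Next I call vault.erase(/stozeze/truplisa/plosmix/jezetr), and get ok.
Now I run vault.erase(/stozeze/truplisa/plosmix), and observe ok.
I call vault.pen(/stozeze/truplisa/crujo, fufejo), — result: created.
Next I call vault.newfold(/stozeze/truplisa/le), giving ok.
Next I call vault.listout(/), — result: [stozeze/].
Using vault.erase(/stozeze/truplisa/le), giving ok.
I use vault.listout(/stozeze/truplisa), — result: [crujo].

Answer: [crujo]


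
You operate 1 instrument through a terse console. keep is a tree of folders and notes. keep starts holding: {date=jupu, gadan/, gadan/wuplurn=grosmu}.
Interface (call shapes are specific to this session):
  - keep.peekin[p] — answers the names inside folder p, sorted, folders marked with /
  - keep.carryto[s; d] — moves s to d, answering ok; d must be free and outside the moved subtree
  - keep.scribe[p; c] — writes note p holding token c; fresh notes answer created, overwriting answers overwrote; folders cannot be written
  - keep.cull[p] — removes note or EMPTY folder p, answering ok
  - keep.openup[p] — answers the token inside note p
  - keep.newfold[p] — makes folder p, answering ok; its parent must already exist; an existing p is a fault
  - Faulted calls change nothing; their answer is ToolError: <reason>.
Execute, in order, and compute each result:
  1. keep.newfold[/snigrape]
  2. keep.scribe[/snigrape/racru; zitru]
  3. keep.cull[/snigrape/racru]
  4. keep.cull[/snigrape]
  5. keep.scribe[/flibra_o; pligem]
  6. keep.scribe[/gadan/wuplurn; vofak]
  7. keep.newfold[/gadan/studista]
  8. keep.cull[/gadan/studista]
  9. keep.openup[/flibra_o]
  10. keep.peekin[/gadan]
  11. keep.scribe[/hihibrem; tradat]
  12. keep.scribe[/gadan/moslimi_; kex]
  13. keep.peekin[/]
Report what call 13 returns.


Step: keep.newfold[p: /snigrape]
Result: ok
Step: keep.scribe[p: /snigrape/racru; c: zitru]
Result: created
Step: keep.cull[p: /snigrape/racru]
Result: ok
Step: keep.cull[p: /snigrape]
Result: ok
Step: keep.scribe[p: /flibra_o; c: pligem]
Result: created
Step: keep.scribe[p: /gadan/wuplurn; c: vofak]
Result: overwrote
Step: keep.newfold[p: /gadan/studista]
Result: ok
Step: keep.cull[p: /gadan/studista]
Result: ok
Step: keep.openup[p: /flibra_o]
Result: pligem
Step: keep.peekin[p: /gadan]
Result: [wuplurn]
Step: keep.scribe[p: /hihibrem; c: tradat]
Result: created
Step: keep.scribe[p: /gadan/moslimi_; c: kex]
Result: created
Step: keep.peekin[p: /]
Result: [date, flibra_o, gadan/, hihibrem]

Answer: [date, flibra_o, gadan/, hihibrem]


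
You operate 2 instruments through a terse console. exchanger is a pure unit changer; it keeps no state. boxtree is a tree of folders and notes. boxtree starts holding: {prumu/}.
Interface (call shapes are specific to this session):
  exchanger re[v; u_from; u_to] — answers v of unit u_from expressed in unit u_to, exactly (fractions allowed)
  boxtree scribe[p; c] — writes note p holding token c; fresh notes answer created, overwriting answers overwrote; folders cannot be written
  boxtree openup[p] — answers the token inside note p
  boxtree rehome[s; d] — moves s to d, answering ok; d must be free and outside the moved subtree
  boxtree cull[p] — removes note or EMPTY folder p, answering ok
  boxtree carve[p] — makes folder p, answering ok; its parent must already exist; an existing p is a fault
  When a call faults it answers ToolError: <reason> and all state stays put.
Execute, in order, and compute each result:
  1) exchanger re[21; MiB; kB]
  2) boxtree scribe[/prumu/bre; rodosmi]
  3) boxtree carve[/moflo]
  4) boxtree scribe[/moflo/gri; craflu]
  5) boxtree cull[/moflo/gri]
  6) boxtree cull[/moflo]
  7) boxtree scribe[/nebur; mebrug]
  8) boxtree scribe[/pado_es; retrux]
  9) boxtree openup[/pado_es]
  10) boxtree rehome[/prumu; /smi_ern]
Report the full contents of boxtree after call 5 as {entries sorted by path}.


Answer: {moflo/, prumu/, prumu/bre=rodosmi}

Derivation:
I invoke exchanger re using v→21, u_from→MiB, u_to→kB: 2752512/125.
Now I run boxtree scribe using p→/prumu/bre, c→rodosmi, — result: created.
I call boxtree carve using p→/moflo, giving ok.
I call boxtree scribe using p→/moflo/gri, c→craflu, and observe created.
Now I run boxtree cull using p→/moflo/gri: ok.
I run boxtree cull using p→/moflo, — result: ok.
Now I run boxtree scribe using p→/nebur, c→mebrug, and observe created.
I call boxtree scribe using p→/pado_es, c→retrux: created.
I call boxtree openup using p→/pado_es, and see retrux.
Using boxtree rehome using s→/prumu, d→/smi_ern, and observe ok.


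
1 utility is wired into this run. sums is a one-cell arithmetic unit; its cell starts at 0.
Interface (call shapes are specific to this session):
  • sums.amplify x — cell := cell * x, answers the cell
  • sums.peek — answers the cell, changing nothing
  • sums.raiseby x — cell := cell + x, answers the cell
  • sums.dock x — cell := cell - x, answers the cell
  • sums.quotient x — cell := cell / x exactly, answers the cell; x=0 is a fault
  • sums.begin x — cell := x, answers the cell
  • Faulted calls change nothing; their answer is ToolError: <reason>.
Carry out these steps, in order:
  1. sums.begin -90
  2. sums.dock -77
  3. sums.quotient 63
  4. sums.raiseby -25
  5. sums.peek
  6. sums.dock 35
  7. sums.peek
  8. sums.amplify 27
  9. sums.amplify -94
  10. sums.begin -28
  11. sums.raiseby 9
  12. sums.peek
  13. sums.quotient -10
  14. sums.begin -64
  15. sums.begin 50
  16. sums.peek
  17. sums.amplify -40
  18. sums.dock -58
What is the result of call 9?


→ begin(x='-90')
← -90
→ dock(x='-77')
← -13
→ quotient(x='63')
← -13/63
→ raiseby(x='-25')
← -1588/63
→ peek()
← -1588/63
→ dock(x='35')
← -3793/63
→ peek()
← -3793/63
→ amplify(x='27')
← -11379/7
→ amplify(x='-94')
← 1069626/7
→ begin(x='-28')
← -28
→ raiseby(x='9')
← -19
→ peek()
← -19
→ quotient(x='-10')
← 19/10
→ begin(x='-64')
← -64
→ begin(x='50')
← 50
→ peek()
← 50
→ amplify(x='-40')
← -2000
→ dock(x='-58')
← -1942

Answer: 1069626/7


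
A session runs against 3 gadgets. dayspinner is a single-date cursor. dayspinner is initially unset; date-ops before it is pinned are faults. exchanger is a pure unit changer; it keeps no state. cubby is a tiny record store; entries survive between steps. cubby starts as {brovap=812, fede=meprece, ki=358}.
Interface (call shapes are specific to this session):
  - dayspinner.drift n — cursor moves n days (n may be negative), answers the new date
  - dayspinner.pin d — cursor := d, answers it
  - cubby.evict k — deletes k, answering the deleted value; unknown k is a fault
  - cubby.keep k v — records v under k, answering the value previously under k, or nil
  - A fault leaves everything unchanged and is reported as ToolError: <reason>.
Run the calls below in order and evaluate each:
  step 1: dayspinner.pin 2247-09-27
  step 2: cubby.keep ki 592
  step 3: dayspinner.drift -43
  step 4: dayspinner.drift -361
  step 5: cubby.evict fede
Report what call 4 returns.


I try pin on d: 2247-09-27, yielding 2247-09-27.
Then keep on k: ki, v: 592, — result: 358.
I try drift on n: -43, which returns 2247-08-15.
I run drift on n: -361, → 2246-08-19.
Now I run evict on k: fede, and observe meprece.

Answer: 2246-08-19


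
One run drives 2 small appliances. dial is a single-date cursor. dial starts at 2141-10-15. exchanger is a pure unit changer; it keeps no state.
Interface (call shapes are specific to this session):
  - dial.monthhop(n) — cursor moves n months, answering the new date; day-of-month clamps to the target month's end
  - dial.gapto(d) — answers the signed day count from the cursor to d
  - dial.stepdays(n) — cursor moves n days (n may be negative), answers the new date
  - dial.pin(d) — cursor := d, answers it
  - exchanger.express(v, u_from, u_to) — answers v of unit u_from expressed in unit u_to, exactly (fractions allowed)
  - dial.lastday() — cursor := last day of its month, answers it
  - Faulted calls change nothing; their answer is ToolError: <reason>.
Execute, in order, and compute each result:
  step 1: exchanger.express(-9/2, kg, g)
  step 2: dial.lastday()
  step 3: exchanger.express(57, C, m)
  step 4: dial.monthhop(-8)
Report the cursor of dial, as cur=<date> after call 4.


Answer: cur=2141-02-28

Derivation:
> express v→-9/2 u_from→kg u_to→g
:: -4500
> lastday
:: 2141-10-31
> express v→57 u_from→C u_to→m
:: ToolError: incompatible units
> monthhop n→-8
:: 2141-02-28


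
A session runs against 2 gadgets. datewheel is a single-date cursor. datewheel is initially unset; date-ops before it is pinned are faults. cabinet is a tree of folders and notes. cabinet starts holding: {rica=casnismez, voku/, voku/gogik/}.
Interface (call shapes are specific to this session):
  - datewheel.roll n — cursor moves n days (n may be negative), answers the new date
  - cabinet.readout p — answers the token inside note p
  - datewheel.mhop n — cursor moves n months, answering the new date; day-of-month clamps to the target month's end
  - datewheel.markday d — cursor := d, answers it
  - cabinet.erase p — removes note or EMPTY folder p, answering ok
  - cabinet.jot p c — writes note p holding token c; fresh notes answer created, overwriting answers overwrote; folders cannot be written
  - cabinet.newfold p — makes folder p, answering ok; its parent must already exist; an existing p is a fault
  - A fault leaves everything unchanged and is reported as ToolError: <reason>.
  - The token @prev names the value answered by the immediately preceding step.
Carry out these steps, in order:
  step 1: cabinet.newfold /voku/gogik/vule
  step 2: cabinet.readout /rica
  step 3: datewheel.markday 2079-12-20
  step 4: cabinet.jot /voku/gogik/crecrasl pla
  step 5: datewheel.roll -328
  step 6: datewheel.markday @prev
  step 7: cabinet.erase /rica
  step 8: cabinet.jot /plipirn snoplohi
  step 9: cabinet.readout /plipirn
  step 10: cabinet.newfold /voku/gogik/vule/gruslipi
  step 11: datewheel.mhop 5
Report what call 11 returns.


Answer: 2079-06-26

Derivation:
>> newfold(p→/voku/gogik/vule)
<< ok
>> readout(p→/rica)
<< casnismez
>> markday(d→2079-12-20)
<< 2079-12-20
>> jot(p→/voku/gogik/crecrasl, c→pla)
<< created
>> roll(n→-328)
<< 2079-01-26
>> markday(d→@prev)
<< 2079-01-26
>> erase(p→/rica)
<< ok
>> jot(p→/plipirn, c→snoplohi)
<< created
>> readout(p→/plipirn)
<< snoplohi
>> newfold(p→/voku/gogik/vule/gruslipi)
<< ok
>> mhop(n→5)
<< 2079-06-26


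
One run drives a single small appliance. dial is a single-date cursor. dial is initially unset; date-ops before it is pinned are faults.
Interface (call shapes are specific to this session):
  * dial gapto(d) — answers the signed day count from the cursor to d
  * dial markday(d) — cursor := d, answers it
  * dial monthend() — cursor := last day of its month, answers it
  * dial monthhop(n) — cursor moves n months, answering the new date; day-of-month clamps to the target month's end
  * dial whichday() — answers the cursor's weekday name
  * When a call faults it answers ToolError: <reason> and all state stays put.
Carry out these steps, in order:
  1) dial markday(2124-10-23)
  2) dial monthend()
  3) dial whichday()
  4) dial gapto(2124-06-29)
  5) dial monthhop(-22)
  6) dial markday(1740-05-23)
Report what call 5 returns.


> dial markday d: 2124-10-23
  2124-10-23
> dial monthend
  2124-10-31
> dial whichday
  Tuesday
> dial gapto d: 2124-06-29
  -124
> dial monthhop n: -22
  2122-12-31
> dial markday d: 1740-05-23
  1740-05-23

Answer: 2122-12-31


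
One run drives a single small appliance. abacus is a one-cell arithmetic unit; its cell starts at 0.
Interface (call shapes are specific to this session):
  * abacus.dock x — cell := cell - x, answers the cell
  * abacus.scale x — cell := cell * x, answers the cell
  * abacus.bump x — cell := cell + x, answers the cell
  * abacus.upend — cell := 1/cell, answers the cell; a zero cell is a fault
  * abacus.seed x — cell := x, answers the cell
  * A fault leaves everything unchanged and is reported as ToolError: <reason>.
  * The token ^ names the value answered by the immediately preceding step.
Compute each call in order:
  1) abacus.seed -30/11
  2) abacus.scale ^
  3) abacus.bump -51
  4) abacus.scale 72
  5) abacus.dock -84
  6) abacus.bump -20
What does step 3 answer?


Next I call abacus.seed with x→-30/11, yielding -30/11.
I use abacus.scale with x→^, → 900/121.
Now I run abacus.bump with x→-51, and observe -5271/121.
Then abacus.scale with x→72, and get -379512/121.
I call abacus.dock with x→-84, and observe -369348/121.
Next I call abacus.bump with x→-20, and see -371768/121.

Answer: -5271/121


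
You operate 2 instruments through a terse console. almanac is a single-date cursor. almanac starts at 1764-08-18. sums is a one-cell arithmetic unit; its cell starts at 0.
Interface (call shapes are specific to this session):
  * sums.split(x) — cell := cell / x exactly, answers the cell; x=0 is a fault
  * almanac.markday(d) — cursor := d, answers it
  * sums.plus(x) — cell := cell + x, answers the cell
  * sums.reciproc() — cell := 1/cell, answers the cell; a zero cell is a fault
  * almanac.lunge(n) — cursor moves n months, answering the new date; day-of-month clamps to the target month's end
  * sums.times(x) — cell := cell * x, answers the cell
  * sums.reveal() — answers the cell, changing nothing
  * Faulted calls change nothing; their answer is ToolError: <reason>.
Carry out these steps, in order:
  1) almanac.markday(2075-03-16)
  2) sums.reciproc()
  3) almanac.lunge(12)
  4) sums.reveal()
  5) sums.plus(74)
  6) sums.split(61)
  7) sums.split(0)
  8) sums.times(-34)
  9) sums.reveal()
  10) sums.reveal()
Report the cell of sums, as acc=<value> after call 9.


Answer: acc=-2516/61

Derivation:
I call almanac.markday using d: 2075-03-16, yielding 2075-03-16.
I run sums.reciproc(), yielding ToolError: reciprocal of zero.
Now I run almanac.lunge using n: 12, yielding 2076-03-16.
I use sums.reveal(): 0.
I run sums.plus using x: 74: 74.
I try sums.split using x: 61: 74/61.
I run sums.split using x: 0, and observe ToolError: division by zero.
I try sums.times using x: -34, giving -2516/61.
I run sums.reveal, which returns -2516/61.
I call sums.reveal, giving -2516/61.


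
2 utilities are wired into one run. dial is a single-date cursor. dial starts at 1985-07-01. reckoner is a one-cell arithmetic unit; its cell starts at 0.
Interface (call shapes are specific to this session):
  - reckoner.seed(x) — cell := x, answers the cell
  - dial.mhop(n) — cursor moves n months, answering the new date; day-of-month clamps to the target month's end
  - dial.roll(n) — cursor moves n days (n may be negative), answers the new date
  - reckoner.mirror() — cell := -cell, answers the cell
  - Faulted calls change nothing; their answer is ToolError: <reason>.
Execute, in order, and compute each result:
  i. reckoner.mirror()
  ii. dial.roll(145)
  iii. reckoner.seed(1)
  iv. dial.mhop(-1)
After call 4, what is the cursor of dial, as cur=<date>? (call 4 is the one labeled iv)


CALL reckoner.mirror[]
RET  0
CALL dial.roll[145]
RET  1985-11-23
CALL reckoner.seed[1]
RET  1
CALL dial.mhop[-1]
RET  1985-10-23

Answer: cur=1985-10-23


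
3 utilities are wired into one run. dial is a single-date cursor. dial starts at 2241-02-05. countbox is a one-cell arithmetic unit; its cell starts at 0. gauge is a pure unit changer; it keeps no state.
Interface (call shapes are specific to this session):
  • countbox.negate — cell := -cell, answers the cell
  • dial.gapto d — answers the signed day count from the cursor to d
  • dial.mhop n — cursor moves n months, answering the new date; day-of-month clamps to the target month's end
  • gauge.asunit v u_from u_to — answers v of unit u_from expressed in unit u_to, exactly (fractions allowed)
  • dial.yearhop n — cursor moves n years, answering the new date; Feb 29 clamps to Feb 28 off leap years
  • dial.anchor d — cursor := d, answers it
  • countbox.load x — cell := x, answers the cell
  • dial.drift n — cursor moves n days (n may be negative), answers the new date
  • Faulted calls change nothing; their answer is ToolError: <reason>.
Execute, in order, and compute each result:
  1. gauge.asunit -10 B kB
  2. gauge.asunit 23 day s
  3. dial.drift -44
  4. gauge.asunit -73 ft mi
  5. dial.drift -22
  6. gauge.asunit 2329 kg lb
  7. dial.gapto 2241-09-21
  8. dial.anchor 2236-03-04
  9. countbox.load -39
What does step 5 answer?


// 1. gauge.asunit(v='-10', u_from='B', u_to='kB') => -1/100
// 2. gauge.asunit(v='23', u_from='day', u_to='s') => 1987200
// 3. dial.drift(n='-44') => 2240-12-23
// 4. gauge.asunit(v='-73', u_from='ft', u_to='mi') => -73/5280
// 5. dial.drift(n='-22') => 2240-12-01
// 6. gauge.asunit(v='2329', u_from='kg', u_to='lb') => 232900000000/45359237
// 7. dial.gapto(d='2241-09-21') => 294
// 8. dial.anchor(d='2236-03-04') => 2236-03-04
// 9. countbox.load(x='-39') => -39

Answer: 2240-12-01


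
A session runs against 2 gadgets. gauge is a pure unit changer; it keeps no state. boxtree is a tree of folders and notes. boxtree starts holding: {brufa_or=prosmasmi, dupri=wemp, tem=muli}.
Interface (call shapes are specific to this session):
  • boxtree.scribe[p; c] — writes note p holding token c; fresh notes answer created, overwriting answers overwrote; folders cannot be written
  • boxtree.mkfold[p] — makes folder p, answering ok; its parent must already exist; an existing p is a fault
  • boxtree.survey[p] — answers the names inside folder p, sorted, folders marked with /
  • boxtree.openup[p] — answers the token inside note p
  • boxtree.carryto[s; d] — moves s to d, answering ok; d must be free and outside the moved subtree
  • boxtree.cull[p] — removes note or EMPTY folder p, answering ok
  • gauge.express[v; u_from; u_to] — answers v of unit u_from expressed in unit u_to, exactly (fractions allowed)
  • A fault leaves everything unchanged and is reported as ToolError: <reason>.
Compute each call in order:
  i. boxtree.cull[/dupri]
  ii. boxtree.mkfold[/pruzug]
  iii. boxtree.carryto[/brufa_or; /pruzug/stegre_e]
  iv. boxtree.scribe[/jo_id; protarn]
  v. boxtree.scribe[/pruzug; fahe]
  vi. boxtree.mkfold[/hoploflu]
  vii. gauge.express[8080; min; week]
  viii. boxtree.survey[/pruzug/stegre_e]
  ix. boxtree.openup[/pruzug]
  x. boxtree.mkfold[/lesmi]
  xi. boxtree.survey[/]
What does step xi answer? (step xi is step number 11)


-> cull(p: /dupri)
<- ok
-> mkfold(p: /pruzug)
<- ok
-> carryto(s: /brufa_or, d: /pruzug/stegre_e)
<- ok
-> scribe(p: /jo_id, c: protarn)
<- created
-> scribe(p: /pruzug, c: fahe)
<- ToolError: is a directory
-> mkfold(p: /hoploflu)
<- ok
-> express(v: 8080, u_from: min, u_to: week)
<- 101/126
-> survey(p: /pruzug/stegre_e)
<- ToolError: not a directory
-> openup(p: /pruzug)
<- ToolError: is a directory
-> mkfold(p: /lesmi)
<- ok
-> survey(p: /)
<- [hoploflu/, jo_id, lesmi/, pruzug/, tem]

Answer: [hoploflu/, jo_id, lesmi/, pruzug/, tem]


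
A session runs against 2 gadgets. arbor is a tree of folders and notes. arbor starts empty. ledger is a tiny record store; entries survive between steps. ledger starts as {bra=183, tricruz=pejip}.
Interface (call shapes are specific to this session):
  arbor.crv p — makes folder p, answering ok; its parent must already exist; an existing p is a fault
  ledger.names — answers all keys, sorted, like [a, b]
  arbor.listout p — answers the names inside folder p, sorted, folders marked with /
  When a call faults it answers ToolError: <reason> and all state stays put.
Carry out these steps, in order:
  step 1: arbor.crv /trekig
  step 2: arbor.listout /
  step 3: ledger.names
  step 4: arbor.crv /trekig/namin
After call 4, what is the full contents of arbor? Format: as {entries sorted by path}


# 1. arbor.crv(p: /trekig) => ok
# 2. arbor.listout(p: /) => [trekig/]
# 3. ledger.names() => [bra, tricruz]
# 4. arbor.crv(p: /trekig/namin) => ok

Answer: {trekig/, trekig/namin/}


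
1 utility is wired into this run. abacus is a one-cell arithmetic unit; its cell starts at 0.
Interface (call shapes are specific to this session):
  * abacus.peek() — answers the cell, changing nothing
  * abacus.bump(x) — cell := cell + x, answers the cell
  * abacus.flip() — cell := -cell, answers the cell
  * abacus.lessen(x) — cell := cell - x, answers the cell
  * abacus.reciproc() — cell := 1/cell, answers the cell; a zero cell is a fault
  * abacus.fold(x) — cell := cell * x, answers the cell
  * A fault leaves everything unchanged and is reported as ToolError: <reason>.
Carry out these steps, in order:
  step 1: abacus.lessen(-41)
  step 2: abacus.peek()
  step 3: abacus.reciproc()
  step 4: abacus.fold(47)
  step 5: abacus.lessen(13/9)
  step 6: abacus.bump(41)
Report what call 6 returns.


[in] abacus.lessen x='-41'
  41
[in] abacus.peek
  41
[in] abacus.reciproc
  1/41
[in] abacus.fold x='47'
  47/41
[in] abacus.lessen x='13/9'
  -110/369
[in] abacus.bump x='41'
  15019/369

Answer: 15019/369
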